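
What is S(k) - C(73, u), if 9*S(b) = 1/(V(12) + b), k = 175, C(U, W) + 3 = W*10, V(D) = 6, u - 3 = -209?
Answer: 3360628/1629 ≈ 2063.0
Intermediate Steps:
u = -206 (u = 3 - 209 = -206)
C(U, W) = -3 + 10*W (C(U, W) = -3 + W*10 = -3 + 10*W)
S(b) = 1/(9*(6 + b))
S(k) - C(73, u) = 1/(9*(6 + 175)) - (-3 + 10*(-206)) = (1/9)/181 - (-3 - 2060) = (1/9)*(1/181) - 1*(-2063) = 1/1629 + 2063 = 3360628/1629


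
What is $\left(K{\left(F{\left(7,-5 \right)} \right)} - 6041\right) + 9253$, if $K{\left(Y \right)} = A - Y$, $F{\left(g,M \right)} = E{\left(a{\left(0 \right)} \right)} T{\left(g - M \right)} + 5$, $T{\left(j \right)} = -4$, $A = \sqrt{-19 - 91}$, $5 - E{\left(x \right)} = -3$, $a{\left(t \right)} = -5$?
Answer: $3239 + i \sqrt{110} \approx 3239.0 + 10.488 i$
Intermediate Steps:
$E{\left(x \right)} = 8$ ($E{\left(x \right)} = 5 - -3 = 5 + 3 = 8$)
$A = i \sqrt{110}$ ($A = \sqrt{-110} = i \sqrt{110} \approx 10.488 i$)
$F{\left(g,M \right)} = -27$ ($F{\left(g,M \right)} = 8 \left(-4\right) + 5 = -32 + 5 = -27$)
$K{\left(Y \right)} = - Y + i \sqrt{110}$ ($K{\left(Y \right)} = i \sqrt{110} - Y = - Y + i \sqrt{110}$)
$\left(K{\left(F{\left(7,-5 \right)} \right)} - 6041\right) + 9253 = \left(\left(\left(-1\right) \left(-27\right) + i \sqrt{110}\right) - 6041\right) + 9253 = \left(\left(27 + i \sqrt{110}\right) - 6041\right) + 9253 = \left(-6014 + i \sqrt{110}\right) + 9253 = 3239 + i \sqrt{110}$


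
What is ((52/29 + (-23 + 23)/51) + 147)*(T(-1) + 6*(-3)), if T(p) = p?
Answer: -81985/29 ≈ -2827.1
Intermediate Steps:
((52/29 + (-23 + 23)/51) + 147)*(T(-1) + 6*(-3)) = ((52/29 + (-23 + 23)/51) + 147)*(-1 + 6*(-3)) = ((52*(1/29) + 0*(1/51)) + 147)*(-1 - 18) = ((52/29 + 0) + 147)*(-19) = (52/29 + 147)*(-19) = (4315/29)*(-19) = -81985/29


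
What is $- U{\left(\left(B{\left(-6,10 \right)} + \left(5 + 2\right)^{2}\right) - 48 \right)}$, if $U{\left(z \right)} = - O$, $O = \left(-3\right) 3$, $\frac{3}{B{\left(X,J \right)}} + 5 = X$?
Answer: $-9$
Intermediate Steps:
$B{\left(X,J \right)} = \frac{3}{-5 + X}$
$O = -9$
$U{\left(z \right)} = 9$ ($U{\left(z \right)} = \left(-1\right) \left(-9\right) = 9$)
$- U{\left(\left(B{\left(-6,10 \right)} + \left(5 + 2\right)^{2}\right) - 48 \right)} = \left(-1\right) 9 = -9$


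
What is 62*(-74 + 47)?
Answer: -1674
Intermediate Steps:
62*(-74 + 47) = 62*(-27) = -1674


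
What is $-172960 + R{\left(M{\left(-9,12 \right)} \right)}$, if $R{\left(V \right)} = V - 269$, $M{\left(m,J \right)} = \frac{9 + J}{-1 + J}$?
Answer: $- \frac{1905498}{11} \approx -1.7323 \cdot 10^{5}$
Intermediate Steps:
$M{\left(m,J \right)} = \frac{9 + J}{-1 + J}$
$R{\left(V \right)} = -269 + V$
$-172960 + R{\left(M{\left(-9,12 \right)} \right)} = -172960 - \left(269 - \frac{9 + 12}{-1 + 12}\right) = -172960 - \left(269 - \frac{1}{11} \cdot 21\right) = -172960 + \left(-269 + \frac{1}{11} \cdot 21\right) = -172960 + \left(-269 + \frac{21}{11}\right) = -172960 - \frac{2938}{11} = - \frac{1905498}{11}$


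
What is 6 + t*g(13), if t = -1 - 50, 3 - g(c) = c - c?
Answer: -147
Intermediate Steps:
g(c) = 3 (g(c) = 3 - (c - c) = 3 - 1*0 = 3 + 0 = 3)
t = -51
6 + t*g(13) = 6 - 51*3 = 6 - 153 = -147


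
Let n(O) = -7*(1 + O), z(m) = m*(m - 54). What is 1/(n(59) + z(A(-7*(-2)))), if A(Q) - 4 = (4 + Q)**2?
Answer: 1/89452 ≈ 1.1179e-5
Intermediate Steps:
A(Q) = 4 + (4 + Q)**2
z(m) = m*(-54 + m)
n(O) = -7 - 7*O
1/(n(59) + z(A(-7*(-2)))) = 1/((-7 - 7*59) + (4 + (4 - 7*(-2))**2)*(-54 + (4 + (4 - 7*(-2))**2))) = 1/((-7 - 413) + (4 + (4 + 14)**2)*(-54 + (4 + (4 + 14)**2))) = 1/(-420 + (4 + 18**2)*(-54 + (4 + 18**2))) = 1/(-420 + (4 + 324)*(-54 + (4 + 324))) = 1/(-420 + 328*(-54 + 328)) = 1/(-420 + 328*274) = 1/(-420 + 89872) = 1/89452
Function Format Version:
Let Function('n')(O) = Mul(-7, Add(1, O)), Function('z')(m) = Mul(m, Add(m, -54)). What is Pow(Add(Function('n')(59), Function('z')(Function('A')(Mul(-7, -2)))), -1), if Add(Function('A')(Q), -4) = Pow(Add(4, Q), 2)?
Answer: Rational(1, 89452) ≈ 1.1179e-5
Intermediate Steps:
Function('A')(Q) = Add(4, Pow(Add(4, Q), 2))
Function('z')(m) = Mul(m, Add(-54, m))
Function('n')(O) = Add(-7, Mul(-7, O))
Pow(Add(Function('n')(59), Function('z')(Function('A')(Mul(-7, -2)))), -1) = Pow(Add(Add(-7, Mul(-7, 59)), Mul(Add(4, Pow(Add(4, Mul(-7, -2)), 2)), Add(-54, Add(4, Pow(Add(4, Mul(-7, -2)), 2))))), -1) = Pow(Add(Add(-7, -413), Mul(Add(4, Pow(Add(4, 14), 2)), Add(-54, Add(4, Pow(Add(4, 14), 2))))), -1) = Pow(Add(-420, Mul(Add(4, Pow(18, 2)), Add(-54, Add(4, Pow(18, 2))))), -1) = Pow(Add(-420, Mul(Add(4, 324), Add(-54, Add(4, 324)))), -1) = Pow(Add(-420, Mul(328, Add(-54, 328))), -1) = Pow(Add(-420, Mul(328, 274)), -1) = Pow(Add(-420, 89872), -1) = Pow(89452, -1) = Rational(1, 89452)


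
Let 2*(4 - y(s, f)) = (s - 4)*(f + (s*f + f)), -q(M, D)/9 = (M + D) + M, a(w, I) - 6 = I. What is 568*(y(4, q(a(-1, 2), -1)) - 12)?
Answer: -4544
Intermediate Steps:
a(w, I) = 6 + I
q(M, D) = -18*M - 9*D (q(M, D) = -9*((M + D) + M) = -9*((D + M) + M) = -9*(D + 2*M) = -18*M - 9*D)
y(s, f) = 4 - (-4 + s)*(2*f + f*s)/2 (y(s, f) = 4 - (s - 4)*(f + (s*f + f))/2 = 4 - (-4 + s)*(f + (f*s + f))/2 = 4 - (-4 + s)*(f + (f + f*s))/2 = 4 - (-4 + s)*(2*f + f*s)/2)
568*(y(4, q(a(-1, 2), -1)) - 12) = 568*((4 + 4*(-18*(6 + 2) - 9*(-1)) + (-18*(6 + 2) - 9*(-1))*4 - 1/2*(-18*(6 + 2) - 9*(-1))*4**2) - 12) = 568*((4 + 4*(-18*8 + 9) + (-18*8 + 9)*4 - 1/2*(-18*8 + 9)*16) - 12) = 568*((4 + 4*(-144 + 9) + (-144 + 9)*4 - 1/2*(-144 + 9)*16) - 12) = 568*((4 + 4*(-135) - 135*4 - 1/2*(-135)*16) - 12) = 568*((4 - 540 - 540 + 1080) - 12) = 568*(4 - 12) = 568*(-8) = -4544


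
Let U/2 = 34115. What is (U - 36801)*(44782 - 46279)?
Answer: -47049213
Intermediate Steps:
U = 68230 (U = 2*34115 = 68230)
(U - 36801)*(44782 - 46279) = (68230 - 36801)*(44782 - 46279) = 31429*(-1497) = -47049213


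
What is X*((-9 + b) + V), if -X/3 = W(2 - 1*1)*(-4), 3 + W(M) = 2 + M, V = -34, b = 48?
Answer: 0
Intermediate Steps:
W(M) = -1 + M (W(M) = -3 + (2 + M) = -1 + M)
X = 0 (X = -3*(-1 + (2 - 1*1))*(-4) = -3*(-1 + (2 - 1))*(-4) = -3*(-1 + 1)*(-4) = -0*(-4) = -3*0 = 0)
X*((-9 + b) + V) = 0*((-9 + 48) - 34) = 0*(39 - 34) = 0*5 = 0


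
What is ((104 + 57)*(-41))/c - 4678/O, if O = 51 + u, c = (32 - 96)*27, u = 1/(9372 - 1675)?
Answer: -14907034175/169580736 ≈ -87.905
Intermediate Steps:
u = 1/7697 ≈ 0.00012992
c = -1728 (c = -64*27 = -1728)
O = 392548/7697 (O = 51 + 1/7697 = 392548/7697 ≈ 51.000)
((104 + 57)*(-41))/c - 4678/O = ((104 + 57)*(-41))/(-1728) - 4678/392548/7697 = (161*(-41))*(-1/1728) - 4678*7697/392548 = -6601*(-1/1728) - 18003283/196274 = 6601/1728 - 18003283/196274 = -14907034175/169580736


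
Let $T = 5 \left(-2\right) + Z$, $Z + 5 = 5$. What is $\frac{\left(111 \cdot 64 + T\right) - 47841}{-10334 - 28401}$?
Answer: $\frac{40747}{38735} \approx 1.0519$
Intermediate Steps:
$Z = 0$ ($Z = -5 + 5 = 0$)
$T = -10$ ($T = 5 \left(-2\right) + 0 = -10 + 0 = -10$)
$\frac{\left(111 \cdot 64 + T\right) - 47841}{-10334 - 28401} = \frac{\left(111 \cdot 64 - 10\right) - 47841}{-10334 - 28401} = \frac{\left(7104 - 10\right) - 47841}{-38735} = \left(7094 - 47841\right) \left(- \frac{1}{38735}\right) = \left(-40747\right) \left(- \frac{1}{38735}\right) = \frac{40747}{38735}$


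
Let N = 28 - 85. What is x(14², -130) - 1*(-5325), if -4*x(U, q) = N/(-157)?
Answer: 3344043/628 ≈ 5324.9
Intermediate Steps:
N = -57
x(U, q) = -57/628 (x(U, q) = -(-57)/(4*(-157)) = -(-57)*(-1)/(4*157) = -¼*57/157 = -57/628)
x(14², -130) - 1*(-5325) = -57/628 - 1*(-5325) = -57/628 + 5325 = 3344043/628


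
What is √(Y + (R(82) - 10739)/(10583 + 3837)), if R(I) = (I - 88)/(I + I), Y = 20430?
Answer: √7140864121550390/591220 ≈ 142.93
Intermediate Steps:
R(I) = (-88 + I)/(2*I) (R(I) = (-88 + I)/((2*I)) = (-88 + I)*(1/(2*I)) = (-88 + I)/(2*I))
√(Y + (R(82) - 10739)/(10583 + 3837)) = √(20430 + ((½)*(-88 + 82)/82 - 10739)/(10583 + 3837)) = √(20430 + ((½)*(1/82)*(-6) - 10739)/14420) = √(20430 + (-3/82 - 10739)*(1/14420)) = √(20430 - 880601/82*1/14420) = √(20430 - 880601/1182440) = √(24156368599/1182440) = √7140864121550390/591220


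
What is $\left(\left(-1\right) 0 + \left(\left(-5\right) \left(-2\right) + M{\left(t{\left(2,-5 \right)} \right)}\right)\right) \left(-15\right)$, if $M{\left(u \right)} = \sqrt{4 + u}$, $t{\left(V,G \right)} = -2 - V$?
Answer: $-150$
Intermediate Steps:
$\left(\left(-1\right) 0 + \left(\left(-5\right) \left(-2\right) + M{\left(t{\left(2,-5 \right)} \right)}\right)\right) \left(-15\right) = \left(\left(-1\right) 0 + \left(\left(-5\right) \left(-2\right) + \sqrt{4 - 4}\right)\right) \left(-15\right) = \left(0 + \left(10 + \sqrt{4 - 4}\right)\right) \left(-15\right) = \left(0 + \left(10 + \sqrt{0}\right)\right) \left(-15\right) = \left(0 + \left(10 + 0\right)\right) \left(-15\right) = \left(0 + 10\right) \left(-15\right) = 10 \left(-15\right) = -150$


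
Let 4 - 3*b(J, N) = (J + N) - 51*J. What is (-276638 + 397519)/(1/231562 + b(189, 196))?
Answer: 27991446122/714600333 ≈ 39.171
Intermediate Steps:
b(J, N) = 4/3 - N/3 + 50*J/3 (b(J, N) = 4/3 - ((J + N) - 51*J)/3 = 4/3 - (N - 50*J)/3 = 4/3 + (-N/3 + 50*J/3) = 4/3 - N/3 + 50*J/3)
(-276638 + 397519)/(1/231562 + b(189, 196)) = (-276638 + 397519)/(1/231562 + (4/3 - 1/3*196 + (50/3)*189)) = 120881/(1/231562 + (4/3 - 196/3 + 3150)) = 120881/(1/231562 + 3086) = 120881/(714600333/231562) = 120881*(231562/714600333) = 27991446122/714600333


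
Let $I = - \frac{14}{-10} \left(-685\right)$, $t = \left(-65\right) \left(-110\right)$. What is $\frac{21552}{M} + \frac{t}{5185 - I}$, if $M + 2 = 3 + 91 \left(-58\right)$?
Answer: $- \frac{15780823}{5403648} \approx -2.9204$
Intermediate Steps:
$t = 7150$
$I = -959$ ($I = \left(-14\right) \left(- \frac{1}{10}\right) \left(-685\right) = \frac{7}{5} \left(-685\right) = -959$)
$M = -5277$ ($M = -2 + \left(3 + 91 \left(-58\right)\right) = -2 + \left(3 - 5278\right) = -2 - 5275 = -5277$)
$\frac{21552}{M} + \frac{t}{5185 - I} = \frac{21552}{-5277} + \frac{7150}{5185 - -959} = 21552 \left(- \frac{1}{5277}\right) + \frac{7150}{5185 + 959} = - \frac{7184}{1759} + \frac{7150}{6144} = - \frac{7184}{1759} + 7150 \cdot \frac{1}{6144} = - \frac{7184}{1759} + \frac{3575}{3072} = - \frac{15780823}{5403648}$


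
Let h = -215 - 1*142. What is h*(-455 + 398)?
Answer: 20349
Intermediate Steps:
h = -357 (h = -215 - 142 = -357)
h*(-455 + 398) = -357*(-455 + 398) = -357*(-57) = 20349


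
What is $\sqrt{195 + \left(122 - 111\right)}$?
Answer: $\sqrt{206} \approx 14.353$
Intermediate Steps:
$\sqrt{195 + \left(122 - 111\right)} = \sqrt{195 + 11} = \sqrt{206}$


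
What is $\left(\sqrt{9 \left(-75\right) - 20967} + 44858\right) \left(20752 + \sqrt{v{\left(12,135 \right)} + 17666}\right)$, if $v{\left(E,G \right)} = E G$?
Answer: $\left(20752 + \sqrt{19286}\right) \left(44858 + i \sqrt{21642}\right) \approx 9.3712 \cdot 10^{8} + 3.0733 \cdot 10^{6} i$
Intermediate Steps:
$\left(\sqrt{9 \left(-75\right) - 20967} + 44858\right) \left(20752 + \sqrt{v{\left(12,135 \right)} + 17666}\right) = \left(\sqrt{9 \left(-75\right) - 20967} + 44858\right) \left(20752 + \sqrt{12 \cdot 135 + 17666}\right) = \left(\sqrt{-675 - 20967} + 44858\right) \left(20752 + \sqrt{1620 + 17666}\right) = \left(\sqrt{-21642} + 44858\right) \left(20752 + \sqrt{19286}\right) = \left(i \sqrt{21642} + 44858\right) \left(20752 + \sqrt{19286}\right) = \left(44858 + i \sqrt{21642}\right) \left(20752 + \sqrt{19286}\right) = \left(20752 + \sqrt{19286}\right) \left(44858 + i \sqrt{21642}\right)$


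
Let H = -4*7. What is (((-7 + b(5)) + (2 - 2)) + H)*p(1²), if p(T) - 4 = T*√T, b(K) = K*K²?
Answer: 450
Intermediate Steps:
b(K) = K³
p(T) = 4 + T^(3/2) (p(T) = 4 + T*√T = 4 + T^(3/2))
H = -28
(((-7 + b(5)) + (2 - 2)) + H)*p(1²) = (((-7 + 5³) + (2 - 2)) - 28)*(4 + (1²)^(3/2)) = (((-7 + 125) + 0) - 28)*(4 + 1^(3/2)) = ((118 + 0) - 28)*(4 + 1) = (118 - 28)*5 = 90*5 = 450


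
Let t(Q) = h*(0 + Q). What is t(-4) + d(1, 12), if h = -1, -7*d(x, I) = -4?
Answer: 32/7 ≈ 4.5714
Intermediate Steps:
d(x, I) = 4/7 (d(x, I) = -⅐*(-4) = 4/7)
t(Q) = -Q (t(Q) = -(0 + Q) = -Q)
t(-4) + d(1, 12) = -1*(-4) + 4/7 = 4 + 4/7 = 32/7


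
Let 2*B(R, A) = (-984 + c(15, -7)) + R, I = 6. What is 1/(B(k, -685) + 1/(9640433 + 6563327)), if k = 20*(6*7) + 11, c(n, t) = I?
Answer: -16203760/1028938759 ≈ -0.015748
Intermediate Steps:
c(n, t) = 6
k = 851 (k = 20*42 + 11 = 840 + 11 = 851)
B(R, A) = -489 + R/2 (B(R, A) = ((-984 + 6) + R)/2 = (-978 + R)/2 = -489 + R/2)
1/(B(k, -685) + 1/(9640433 + 6563327)) = 1/((-489 + (1/2)*851) + 1/(9640433 + 6563327)) = 1/((-489 + 851/2) + 1/16203760) = 1/(-127/2 + 1/16203760) = 1/(-1028938759/16203760) = -16203760/1028938759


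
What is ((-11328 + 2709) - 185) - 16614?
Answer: -25418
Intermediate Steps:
((-11328 + 2709) - 185) - 16614 = (-8619 - 185) - 16614 = -8804 - 16614 = -25418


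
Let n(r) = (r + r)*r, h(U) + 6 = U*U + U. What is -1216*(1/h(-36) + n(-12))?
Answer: -11556896/33 ≈ -3.5021e+5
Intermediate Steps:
h(U) = -6 + U + U² (h(U) = -6 + (U*U + U) = -6 + (U² + U) = -6 + (U + U²) = -6 + U + U²)
n(r) = 2*r² (n(r) = (2*r)*r = 2*r²)
-1216*(1/h(-36) + n(-12)) = -1216*(1/(-6 - 36 + (-36)²) + 2*(-12)²) = -1216*(1/(-6 - 36 + 1296) + 2*144) = -1216*(1/1254 + 288) = -1216*361153/1254 = -11556896/33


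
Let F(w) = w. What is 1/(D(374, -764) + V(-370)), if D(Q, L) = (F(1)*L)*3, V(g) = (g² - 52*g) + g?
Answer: 1/153478 ≈ 6.5156e-6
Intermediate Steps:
V(g) = g² - 51*g
D(Q, L) = 3*L (D(Q, L) = (1*L)*3 = L*3 = 3*L)
1/(D(374, -764) + V(-370)) = 1/(3*(-764) - 370*(-51 - 370)) = 1/(-2292 - 370*(-421)) = 1/(-2292 + 155770) = 1/153478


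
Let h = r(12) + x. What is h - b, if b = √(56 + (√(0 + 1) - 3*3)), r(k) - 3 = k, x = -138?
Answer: -123 - 4*√3 ≈ -129.93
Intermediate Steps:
r(k) = 3 + k
b = 4*√3 (b = √(56 + (√1 - 9)) = √(56 + (1 - 9)) = √(56 - 8) = √48 = 4*√3 ≈ 6.9282)
h = -123 (h = (3 + 12) - 138 = 15 - 138 = -123)
h - b = -123 - 4*√3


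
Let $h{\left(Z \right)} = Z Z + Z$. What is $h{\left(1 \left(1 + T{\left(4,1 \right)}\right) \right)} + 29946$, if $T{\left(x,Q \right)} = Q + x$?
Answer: $29988$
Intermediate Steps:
$h{\left(Z \right)} = Z + Z^{2}$ ($h{\left(Z \right)} = Z^{2} + Z = Z + Z^{2}$)
$h{\left(1 \left(1 + T{\left(4,1 \right)}\right) \right)} + 29946 = 1 \left(1 + \left(1 + 4\right)\right) \left(1 + 1 \left(1 + \left(1 + 4\right)\right)\right) + 29946 = 1 \left(1 + 5\right) \left(1 + 1 \left(1 + 5\right)\right) + 29946 = 1 \cdot 6 \left(1 + 1 \cdot 6\right) + 29946 = 6 \left(1 + 6\right) + 29946 = 6 \cdot 7 + 29946 = 42 + 29946 = 29988$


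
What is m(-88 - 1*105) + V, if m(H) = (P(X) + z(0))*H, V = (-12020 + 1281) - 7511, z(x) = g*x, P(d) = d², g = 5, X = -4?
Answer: -21338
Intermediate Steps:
z(x) = 5*x
V = -18250 (V = -10739 - 7511 = -18250)
m(H) = 16*H (m(H) = ((-4)² + 5*0)*H = (16 + 0)*H = 16*H)
m(-88 - 1*105) + V = 16*(-88 - 1*105) - 18250 = 16*(-88 - 105) - 18250 = 16*(-193) - 18250 = -3088 - 18250 = -21338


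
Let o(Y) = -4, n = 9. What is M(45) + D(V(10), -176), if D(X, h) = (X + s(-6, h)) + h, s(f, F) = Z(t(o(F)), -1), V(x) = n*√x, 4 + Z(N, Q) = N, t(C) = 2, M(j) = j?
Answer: -133 + 9*√10 ≈ -104.54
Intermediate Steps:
Z(N, Q) = -4 + N
V(x) = 9*√x
s(f, F) = -2 (s(f, F) = -4 + 2 = -2)
D(X, h) = -2 + X + h (D(X, h) = (X - 2) + h = (-2 + X) + h = -2 + X + h)
M(45) + D(V(10), -176) = 45 + (-2 + 9*√10 - 176) = 45 + (-178 + 9*√10) = -133 + 9*√10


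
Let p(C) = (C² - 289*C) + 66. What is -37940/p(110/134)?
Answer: 85156330/382833 ≈ 222.44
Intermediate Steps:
p(C) = 66 + C² - 289*C
-37940/p(110/134) = -37940/(66 + (110/134)² - 31790/134) = -37940/(66 + (110*(1/134))² - 31790/134) = -37940/(66 + (55/67)² - 289*55/67) = -37940/(66 + 3025/4489 - 15895/67) = -37940/(-765666/4489) = -37940*(-4489/765666) = 85156330/382833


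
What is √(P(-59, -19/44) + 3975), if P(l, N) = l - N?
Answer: 3*√210617/22 ≈ 62.581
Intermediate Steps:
√(P(-59, -19/44) + 3975) = √((-59 - (-19)/44) + 3975) = √((-59 - 1*(-19/44)) + 3975) = √((-59 + 19/44) + 3975) = √(-2577/44 + 3975) = √(172323/44) = 3*√210617/22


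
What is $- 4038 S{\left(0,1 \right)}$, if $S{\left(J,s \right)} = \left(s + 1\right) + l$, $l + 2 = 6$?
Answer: $-24228$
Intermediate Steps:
$l = 4$ ($l = -2 + 6 = 4$)
$S{\left(J,s \right)} = 5 + s$ ($S{\left(J,s \right)} = \left(s + 1\right) + 4 = \left(1 + s\right) + 4 = 5 + s$)
$- 4038 S{\left(0,1 \right)} = - 4038 \left(5 + 1\right) = \left(-4038\right) 6 = -24228$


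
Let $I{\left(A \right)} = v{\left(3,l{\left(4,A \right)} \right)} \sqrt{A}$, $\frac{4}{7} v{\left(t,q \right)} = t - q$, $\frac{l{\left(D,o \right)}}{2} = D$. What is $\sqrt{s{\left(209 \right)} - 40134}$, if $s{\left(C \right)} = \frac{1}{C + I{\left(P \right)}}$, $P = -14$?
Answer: $\sqrt{10} \sqrt{\frac{-3355202 + 140469 i \sqrt{14}}{836 - 35 i \sqrt{14}}} \approx 1.8258 \cdot 10^{-6} + 200.33 i$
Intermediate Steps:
$l{\left(D,o \right)} = 2 D$
$v{\left(t,q \right)} = - \frac{7 q}{4} + \frac{7 t}{4}$ ($v{\left(t,q \right)} = \frac{7 \left(t - q\right)}{4} = - \frac{7 q}{4} + \frac{7 t}{4}$)
$I{\left(A \right)} = - \frac{35 \sqrt{A}}{4}$ ($I{\left(A \right)} = \left(- \frac{7 \cdot 2 \cdot 4}{4} + \frac{7}{4} \cdot 3\right) \sqrt{A} = \left(\left(- \frac{7}{4}\right) 8 + \frac{21}{4}\right) \sqrt{A} = \left(-14 + \frac{21}{4}\right) \sqrt{A} = - \frac{35 \sqrt{A}}{4}$)
$s{\left(C \right)} = \frac{1}{C - \frac{35 i \sqrt{14}}{4}}$ ($s{\left(C \right)} = \frac{1}{C - \frac{35 \sqrt{-14}}{4}} = \frac{1}{C - \frac{35 i \sqrt{14}}{4}}$)
$\sqrt{s{\left(209 \right)} - 40134} = \sqrt{\frac{4}{4 \cdot 209 - 35 i \sqrt{14}} - 40134} = \sqrt{\frac{4}{836 - 35 i \sqrt{14}} - 40134} = \sqrt{-40134 + \frac{4}{836 - 35 i \sqrt{14}}}$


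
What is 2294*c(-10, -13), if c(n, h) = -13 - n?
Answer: -6882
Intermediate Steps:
2294*c(-10, -13) = 2294*(-13 - 1*(-10)) = 2294*(-13 + 10) = 2294*(-3) = -6882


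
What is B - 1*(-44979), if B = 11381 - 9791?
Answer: 46569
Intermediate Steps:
B = 1590
B - 1*(-44979) = 1590 - 1*(-44979) = 1590 + 44979 = 46569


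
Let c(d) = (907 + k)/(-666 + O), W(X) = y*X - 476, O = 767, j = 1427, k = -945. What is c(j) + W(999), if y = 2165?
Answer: 218398221/101 ≈ 2.1624e+6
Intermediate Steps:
W(X) = -476 + 2165*X (W(X) = 2165*X - 476 = -476 + 2165*X)
c(d) = -38/101 (c(d) = (907 - 945)/(-666 + 767) = -38/101)
c(j) + W(999) = -38/101 + (-476 + 2165*999) = -38/101 + (-476 + 2162835) = -38/101 + 2162359 = 218398221/101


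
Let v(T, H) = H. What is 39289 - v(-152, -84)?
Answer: 39373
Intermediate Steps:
39289 - v(-152, -84) = 39289 - 1*(-84) = 39289 + 84 = 39373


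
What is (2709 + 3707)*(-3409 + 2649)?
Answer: -4876160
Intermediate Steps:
(2709 + 3707)*(-3409 + 2649) = 6416*(-760) = -4876160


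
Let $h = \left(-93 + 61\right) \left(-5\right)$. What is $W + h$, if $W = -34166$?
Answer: $-34006$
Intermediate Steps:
$h = 160$ ($h = \left(-32\right) \left(-5\right) = 160$)
$W + h = -34166 + 160 = -34006$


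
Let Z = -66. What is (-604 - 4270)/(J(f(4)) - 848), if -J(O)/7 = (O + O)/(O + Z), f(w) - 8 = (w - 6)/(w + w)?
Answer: 567821/98575 ≈ 5.7603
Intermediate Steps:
f(w) = 8 + (-6 + w)/(2*w) (f(w) = 8 + (w - 6)/(w + w) = 8 + (-6 + w)/((2*w)) = 8 + (-6 + w)*(1/(2*w)) = 8 + (-6 + w)/(2*w))
J(O) = -14*O/(-66 + O) (J(O) = -7*(O + O)/(O - 66) = -7*2*O/(-66 + O) = -14*O/(-66 + O))
(-604 - 4270)/(J(f(4)) - 848) = (-604 - 4270)/(-14*(17/2 - 3/4)/(-66 + (17/2 - 3/4)) - 848) = -4874/(-14*(17/2 - 3*1/4)/(-66 + (17/2 - 3*1/4)) - 848) = -4874/(-14*(17/2 - 3/4)/(-66 + (17/2 - 3/4)) - 848) = -4874/(-14*31/4/(-66 + 31/4) - 848) = -4874/(-14*31/4/(-233/4) - 848) = -4874/(-14*31/4*(-4/233) - 848) = -4874/(434/233 - 848) = -4874/(-197150/233) = -4874*(-233/197150) = 567821/98575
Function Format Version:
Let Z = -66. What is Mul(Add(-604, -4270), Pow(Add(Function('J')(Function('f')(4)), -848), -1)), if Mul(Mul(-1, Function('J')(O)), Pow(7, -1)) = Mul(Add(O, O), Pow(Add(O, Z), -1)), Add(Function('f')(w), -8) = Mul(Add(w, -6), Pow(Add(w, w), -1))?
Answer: Rational(567821, 98575) ≈ 5.7603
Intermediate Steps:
Function('f')(w) = Add(8, Mul(Rational(1, 2), Pow(w, -1), Add(-6, w))) (Function('f')(w) = Add(8, Mul(Add(w, -6), Pow(Add(w, w), -1))) = Add(8, Mul(Add(-6, w), Pow(Mul(2, w), -1))) = Add(8, Mul(Add(-6, w), Mul(Rational(1, 2), Pow(w, -1)))) = Add(8, Mul(Rational(1, 2), Pow(w, -1), Add(-6, w))))
Function('J')(O) = Mul(-14, O, Pow(Add(-66, O), -1)) (Function('J')(O) = Mul(-7, Mul(Add(O, O), Pow(Add(O, -66), -1))) = Mul(-7, Mul(Mul(2, O), Pow(Add(-66, O), -1))) = Mul(-7, Mul(2, O, Pow(Add(-66, O), -1))) = Mul(-14, O, Pow(Add(-66, O), -1)))
Mul(Add(-604, -4270), Pow(Add(Function('J')(Function('f')(4)), -848), -1)) = Mul(Add(-604, -4270), Pow(Add(Mul(-14, Add(Rational(17, 2), Mul(-3, Pow(4, -1))), Pow(Add(-66, Add(Rational(17, 2), Mul(-3, Pow(4, -1)))), -1)), -848), -1)) = Mul(-4874, Pow(Add(Mul(-14, Add(Rational(17, 2), Mul(-3, Rational(1, 4))), Pow(Add(-66, Add(Rational(17, 2), Mul(-3, Rational(1, 4)))), -1)), -848), -1)) = Mul(-4874, Pow(Add(Mul(-14, Add(Rational(17, 2), Rational(-3, 4)), Pow(Add(-66, Add(Rational(17, 2), Rational(-3, 4))), -1)), -848), -1)) = Mul(-4874, Pow(Add(Mul(-14, Rational(31, 4), Pow(Add(-66, Rational(31, 4)), -1)), -848), -1)) = Mul(-4874, Pow(Add(Mul(-14, Rational(31, 4), Pow(Rational(-233, 4), -1)), -848), -1)) = Mul(-4874, Pow(Add(Mul(-14, Rational(31, 4), Rational(-4, 233)), -848), -1)) = Mul(-4874, Pow(Add(Rational(434, 233), -848), -1)) = Mul(-4874, Pow(Rational(-197150, 233), -1)) = Mul(-4874, Rational(-233, 197150)) = Rational(567821, 98575)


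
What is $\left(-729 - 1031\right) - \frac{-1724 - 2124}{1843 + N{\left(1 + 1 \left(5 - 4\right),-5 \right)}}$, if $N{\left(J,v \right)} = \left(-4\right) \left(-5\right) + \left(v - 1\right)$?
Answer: $- \frac{3264472}{1857} \approx -1757.9$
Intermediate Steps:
$N{\left(J,v \right)} = 19 + v$ ($N{\left(J,v \right)} = 20 + \left(-1 + v\right) = 19 + v$)
$\left(-729 - 1031\right) - \frac{-1724 - 2124}{1843 + N{\left(1 + 1 \left(5 - 4\right),-5 \right)}} = \left(-729 - 1031\right) - \frac{-1724 - 2124}{1843 + \left(19 - 5\right)} = \left(-729 - 1031\right) - - \frac{3848}{1843 + 14} = -1760 - - \frac{3848}{1857} = -1760 + \frac{3848}{1857} = - \frac{3264472}{1857}$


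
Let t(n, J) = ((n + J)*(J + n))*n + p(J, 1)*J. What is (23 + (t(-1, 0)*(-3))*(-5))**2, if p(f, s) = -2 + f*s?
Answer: 64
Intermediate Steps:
t(n, J) = J*(-2 + J) + n*(J + n)**2 (t(n, J) = ((n + J)*(J + n))*n + (-2 + J*1)*J = ((J + n)*(J + n))*n + (-2 + J)*J = (J + n)**2*n + J*(-2 + J) = n*(J + n)**2 + J*(-2 + J) = J*(-2 + J) + n*(J + n)**2)
(23 + (t(-1, 0)*(-3))*(-5))**2 = (23 + ((0*(-2 + 0) - (0 - 1)**2)*(-3))*(-5))**2 = (23 + ((0*(-2) - 1*(-1)**2)*(-3))*(-5))**2 = (23 + ((0 - 1*1)*(-3))*(-5))**2 = (23 + ((0 - 1)*(-3))*(-5))**2 = (23 - 1*(-3)*(-5))**2 = (23 + 3*(-5))**2 = (23 - 15)**2 = 8**2 = 64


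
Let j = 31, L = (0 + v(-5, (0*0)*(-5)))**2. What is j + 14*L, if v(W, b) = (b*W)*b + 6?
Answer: 535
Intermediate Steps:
v(W, b) = 6 + W*b**2 (v(W, b) = (W*b)*b + 6 = W*b**2 + 6 = 6 + W*b**2)
L = 36 (L = (0 + (6 - 5*((0*0)*(-5))**2))**2 = (0 + (6 - 5*(0*(-5))**2))**2 = (0 + (6 - 5*0**2))**2 = (0 + (6 - 5*0))**2 = (0 + (6 + 0))**2 = (0 + 6)**2 = 6**2 = 36)
j + 14*L = 31 + 14*36 = 31 + 504 = 535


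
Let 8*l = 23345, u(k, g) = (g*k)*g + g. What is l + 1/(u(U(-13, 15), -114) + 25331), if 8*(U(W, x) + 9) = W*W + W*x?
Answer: 390982059/133984 ≈ 2918.1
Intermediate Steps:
U(W, x) = -9 + W²/8 + W*x/8 (U(W, x) = -9 + (W*W + W*x)/8 = -9 + (W² + W*x)/8 = -9 + (W²/8 + W*x/8) = -9 + W²/8 + W*x/8)
u(k, g) = g + k*g² (u(k, g) = k*g² + g = g + k*g²)
l = 23345/8 (l = (⅛)*23345 = 23345/8 ≈ 2918.1)
l + 1/(u(U(-13, 15), -114) + 25331) = 23345/8 + 1/(-114*(1 - 114*(-9 + (⅛)*(-13)² + (⅛)*(-13)*15)) + 25331) = 23345/8 + 1/(-114*(1 - 114*(-9 + (⅛)*169 - 195/8)) + 25331) = 23345/8 + 1/(-114*(1 - 114*(-9 + 169/8 - 195/8)) + 25331) = 23345/8 + 1/(-114*(1 - 114*(-49/4)) + 25331) = 23345/8 + 1/(-114*(1 + 2793/2) + 25331) = 23345/8 + 1/(-114*2795/2 + 25331) = 23345/8 + 1/(-159315 + 25331) = 23345/8 + 1/(-133984) = 23345/8 - 1/133984 = 390982059/133984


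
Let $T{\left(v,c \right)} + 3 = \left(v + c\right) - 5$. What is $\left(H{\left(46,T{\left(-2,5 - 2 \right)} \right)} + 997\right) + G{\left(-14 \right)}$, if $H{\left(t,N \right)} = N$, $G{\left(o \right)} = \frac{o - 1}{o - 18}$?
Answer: $\frac{31695}{32} \approx 990.47$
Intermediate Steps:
$T{\left(v,c \right)} = -8 + c + v$ ($T{\left(v,c \right)} = -3 - \left(5 - c - v\right) = -3 + \left(-5 + c + v\right) = -8 + c + v$)
$G{\left(o \right)} = \frac{-1 + o}{-18 + o}$
$\left(H{\left(46,T{\left(-2,5 - 2 \right)} \right)} + 997\right) + G{\left(-14 \right)} = \left(\left(-8 + \left(5 - 2\right) - 2\right) + 997\right) + \frac{-1 - 14}{-18 - 14} = \left(\left(-8 + \left(5 - 2\right) - 2\right) + 997\right) + \frac{1}{-32} \left(-15\right) = \left(\left(-8 + 3 - 2\right) + 997\right) - - \frac{15}{32} = \left(-7 + 997\right) + \frac{15}{32} = 990 + \frac{15}{32} = \frac{31695}{32}$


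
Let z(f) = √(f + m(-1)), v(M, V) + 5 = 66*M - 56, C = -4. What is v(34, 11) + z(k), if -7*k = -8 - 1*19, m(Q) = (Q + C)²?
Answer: 2183 + √1414/7 ≈ 2188.4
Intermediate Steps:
v(M, V) = -61 + 66*M (v(M, V) = -5 + (66*M - 56) = -5 + (-56 + 66*M) = -61 + 66*M)
m(Q) = (-4 + Q)² (m(Q) = (Q - 4)² = (-4 + Q)²)
k = 27/7 (k = -(-8 - 1*19)/7 = -(-8 - 19)/7 = -⅐*(-27) = 27/7 ≈ 3.8571)
z(f) = √(25 + f) (z(f) = √(f + (-4 - 1)²) = √(f + (-5)²) = √(f + 25) = √(25 + f))
v(34, 11) + z(k) = (-61 + 66*34) + √(25 + 27/7) = (-61 + 2244) + √(202/7) = 2183 + √1414/7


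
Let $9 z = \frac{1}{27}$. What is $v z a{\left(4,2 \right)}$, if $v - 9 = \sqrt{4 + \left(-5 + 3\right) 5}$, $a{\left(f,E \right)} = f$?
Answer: $\frac{4}{27} + \frac{4 i \sqrt{6}}{243} \approx 0.14815 + 0.040321 i$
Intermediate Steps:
$z = \frac{1}{243}$ ($z = \frac{1}{9 \cdot 27} = \frac{1}{9} \cdot \frac{1}{27} = \frac{1}{243} \approx 0.0041152$)
$v = 9 + i \sqrt{6}$ ($v = 9 + \sqrt{4 + \left(-5 + 3\right) 5} = 9 + \sqrt{4 - 10} = 9 + \sqrt{-6} = 9 + i \sqrt{6} \approx 9.0 + 2.4495 i$)
$v z a{\left(4,2 \right)} = \left(9 + i \sqrt{6}\right) \frac{1}{243} \cdot 4 = \left(\frac{1}{27} + \frac{i \sqrt{6}}{243}\right) 4 = \frac{4}{27} + \frac{4 i \sqrt{6}}{243}$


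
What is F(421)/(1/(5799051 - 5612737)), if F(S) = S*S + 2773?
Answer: 33539128396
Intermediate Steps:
F(S) = 2773 + S**2 (F(S) = S**2 + 2773 = 2773 + S**2)
F(421)/(1/(5799051 - 5612737)) = (2773 + 421**2)/(1/(5799051 - 5612737)) = (2773 + 177241)/(1/186314) = 180014/(1/186314) = 180014*186314 = 33539128396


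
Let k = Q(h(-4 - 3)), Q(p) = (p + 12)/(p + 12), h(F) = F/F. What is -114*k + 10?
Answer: -104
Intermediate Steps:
h(F) = 1
Q(p) = 1 (Q(p) = (12 + p)/(12 + p) = 1)
k = 1
-114*k + 10 = -114*1 + 10 = -114 + 10 = -104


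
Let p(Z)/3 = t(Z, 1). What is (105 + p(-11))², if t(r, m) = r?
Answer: 5184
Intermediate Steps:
p(Z) = 3*Z
(105 + p(-11))² = (105 + 3*(-11))² = (105 - 33)² = 72² = 5184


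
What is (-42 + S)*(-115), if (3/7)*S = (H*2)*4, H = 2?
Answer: 1610/3 ≈ 536.67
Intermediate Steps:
S = 112/3 (S = 7*((2*2)*4)/3 = 7*(4*4)/3 = (7/3)*16 = 112/3 ≈ 37.333)
(-42 + S)*(-115) = (-42 + 112/3)*(-115) = -14/3*(-115) = 1610/3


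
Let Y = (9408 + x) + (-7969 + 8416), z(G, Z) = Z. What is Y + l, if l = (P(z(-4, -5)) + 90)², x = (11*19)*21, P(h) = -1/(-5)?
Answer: 559501/25 ≈ 22380.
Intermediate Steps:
P(h) = ⅕ (P(h) = -1*(-⅕) = ⅕)
x = 4389 (x = 209*21 = 4389)
Y = 14244 (Y = (9408 + 4389) + (-7969 + 8416) = 13797 + 447 = 14244)
l = 203401/25 (l = (⅕ + 90)² = (451/5)² = 203401/25 ≈ 8136.0)
Y + l = 14244 + 203401/25 = 559501/25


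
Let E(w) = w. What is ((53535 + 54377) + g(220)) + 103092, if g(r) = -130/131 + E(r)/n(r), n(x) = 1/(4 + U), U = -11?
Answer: 27439654/131 ≈ 2.0946e+5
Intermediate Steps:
n(x) = -1/7 (n(x) = 1/(4 - 11) = 1/(-7) = -1/7)
g(r) = -130/131 - 7*r (g(r) = -130/131 + r/(-1/7) = -130*1/131 + r*(-7) = -130/131 - 7*r)
((53535 + 54377) + g(220)) + 103092 = ((53535 + 54377) + (-130/131 - 7*220)) + 103092 = (107912 + (-130/131 - 1540)) + 103092 = (107912 - 201870/131) + 103092 = 13934602/131 + 103092 = 27439654/131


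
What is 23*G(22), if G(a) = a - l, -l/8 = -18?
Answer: -2806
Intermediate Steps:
l = 144 (l = -8*(-18) = 144)
G(a) = -144 + a (G(a) = a - 1*144 = a - 144 = -144 + a)
23*G(22) = 23*(-144 + 22) = 23*(-122) = -2806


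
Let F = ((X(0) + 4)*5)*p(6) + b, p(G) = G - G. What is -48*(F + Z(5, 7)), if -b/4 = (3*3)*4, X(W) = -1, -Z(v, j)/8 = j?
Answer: 9600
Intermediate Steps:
Z(v, j) = -8*j
p(G) = 0
b = -144 (b = -4*3*3*4 = -36*4 = -4*36 = -144)
F = -144 (F = ((-1 + 4)*5)*0 - 144 = (3*5)*0 - 144 = 15*0 - 144 = 0 - 144 = -144)
-48*(F + Z(5, 7)) = -48*(-144 - 8*7) = -48*(-144 - 56) = -48*(-200) = 9600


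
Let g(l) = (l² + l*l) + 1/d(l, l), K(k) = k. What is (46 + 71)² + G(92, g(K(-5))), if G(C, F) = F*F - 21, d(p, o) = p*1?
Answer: 403701/25 ≈ 16148.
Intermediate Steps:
d(p, o) = p
g(l) = 1/l + 2*l² (g(l) = (l² + l*l) + 1/l = (l² + l²) + 1/l = 2*l² + 1/l = 1/l + 2*l²)
G(C, F) = -21 + F² (G(C, F) = F² - 21 = -21 + F²)
(46 + 71)² + G(92, g(K(-5))) = (46 + 71)² + (-21 + ((1 + 2*(-5)³)/(-5))²) = 117² + (-21 + (-(1 + 2*(-125))/5)²) = 13689 + (-21 + (-(1 - 250)/5)²) = 13689 + (-21 + (-⅕*(-249))²) = 13689 + (-21 + (249/5)²) = 13689 + (-21 + 62001/25) = 13689 + 61476/25 = 403701/25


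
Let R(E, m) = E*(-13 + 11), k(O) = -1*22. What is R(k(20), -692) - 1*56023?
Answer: -55979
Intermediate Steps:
k(O) = -22
R(E, m) = -2*E (R(E, m) = E*(-2) = -2*E)
R(k(20), -692) - 1*56023 = -2*(-22) - 1*56023 = 44 - 56023 = -55979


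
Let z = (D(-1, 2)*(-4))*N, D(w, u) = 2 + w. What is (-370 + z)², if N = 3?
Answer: 145924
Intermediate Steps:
z = -12 (z = ((2 - 1)*(-4))*3 = (1*(-4))*3 = -4*3 = -12)
(-370 + z)² = (-370 - 12)² = (-382)² = 145924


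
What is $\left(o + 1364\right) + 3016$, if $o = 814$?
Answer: $5194$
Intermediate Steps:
$\left(o + 1364\right) + 3016 = \left(814 + 1364\right) + 3016 = 2178 + 3016 = 5194$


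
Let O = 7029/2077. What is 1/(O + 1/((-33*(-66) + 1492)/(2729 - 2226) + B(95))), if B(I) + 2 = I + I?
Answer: 204032018/691531517 ≈ 0.29504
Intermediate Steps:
B(I) = -2 + 2*I (B(I) = -2 + (I + I) = -2 + 2*I)
O = 7029/2077 (O = 7029*(1/2077) = 7029/2077 ≈ 3.3842)
1/(O + 1/((-33*(-66) + 1492)/(2729 - 2226) + B(95))) = 1/(7029/2077 + 1/((-33*(-66) + 1492)/(2729 - 2226) + (-2 + 2*95))) = 1/(7029/2077 + 1/((2178 + 1492)/503 + (-2 + 190))) = 1/(7029/2077 + 1/(3670*(1/503) + 188)) = 1/(7029/2077 + 1/(3670/503 + 188)) = 1/(7029/2077 + 1/(98234/503)) = 1/(7029/2077 + 503/98234) = 1/(691531517/204032018) = 204032018/691531517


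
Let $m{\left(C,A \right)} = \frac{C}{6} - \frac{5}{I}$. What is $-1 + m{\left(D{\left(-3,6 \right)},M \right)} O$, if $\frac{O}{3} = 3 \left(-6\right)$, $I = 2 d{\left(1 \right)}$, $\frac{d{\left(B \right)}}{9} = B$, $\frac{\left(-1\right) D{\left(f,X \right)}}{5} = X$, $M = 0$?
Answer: $284$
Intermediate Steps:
$D{\left(f,X \right)} = - 5 X$
$d{\left(B \right)} = 9 B$
$I = 18$ ($I = 2 \cdot 9 \cdot 1 = 2 \cdot 9 = 18$)
$O = -54$ ($O = 3 \cdot 3 \left(-6\right) = 3 \left(-18\right) = -54$)
$m{\left(C,A \right)} = - \frac{5}{18} + \frac{C}{6}$ ($m{\left(C,A \right)} = \frac{C}{6} - \frac{5}{18} = - \frac{5}{18} + \frac{C}{6}$)
$-1 + m{\left(D{\left(-3,6 \right)},M \right)} O = -1 + \left(- \frac{5}{18} + \frac{\left(-5\right) 6}{6}\right) \left(-54\right) = -1 + \left(- \frac{5}{18} + \frac{1}{6} \left(-30\right)\right) \left(-54\right) = -1 + \left(- \frac{5}{18} - 5\right) \left(-54\right) = -1 - -285 = -1 + 285 = 284$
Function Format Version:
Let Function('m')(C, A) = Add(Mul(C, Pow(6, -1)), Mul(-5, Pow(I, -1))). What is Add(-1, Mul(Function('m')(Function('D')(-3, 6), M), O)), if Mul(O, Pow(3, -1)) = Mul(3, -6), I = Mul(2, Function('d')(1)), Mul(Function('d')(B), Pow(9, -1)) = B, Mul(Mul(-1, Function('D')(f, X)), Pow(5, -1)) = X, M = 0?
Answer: 284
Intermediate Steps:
Function('D')(f, X) = Mul(-5, X)
Function('d')(B) = Mul(9, B)
I = 18 (I = Mul(2, Mul(9, 1)) = Mul(2, 9) = 18)
O = -54 (O = Mul(3, Mul(3, -6)) = Mul(3, -18) = -54)
Function('m')(C, A) = Add(Rational(-5, 18), Mul(Rational(1, 6), C)) (Function('m')(C, A) = Add(Mul(C, Pow(6, -1)), Mul(-5, Pow(18, -1))) = Add(Mul(C, Rational(1, 6)), Mul(-5, Rational(1, 18))) = Add(Mul(Rational(1, 6), C), Rational(-5, 18)) = Add(Rational(-5, 18), Mul(Rational(1, 6), C)))
Add(-1, Mul(Function('m')(Function('D')(-3, 6), M), O)) = Add(-1, Mul(Add(Rational(-5, 18), Mul(Rational(1, 6), Mul(-5, 6))), -54)) = Add(-1, Mul(Add(Rational(-5, 18), Mul(Rational(1, 6), -30)), -54)) = Add(-1, Mul(Add(Rational(-5, 18), -5), -54)) = Add(-1, Mul(Rational(-95, 18), -54)) = Add(-1, 285) = 284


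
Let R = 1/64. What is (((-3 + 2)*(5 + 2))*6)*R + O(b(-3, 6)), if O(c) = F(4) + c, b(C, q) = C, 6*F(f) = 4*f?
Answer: -95/96 ≈ -0.98958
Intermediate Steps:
F(f) = 2*f/3 (F(f) = (4*f)/6 = 2*f/3)
R = 1/64 ≈ 0.015625
O(c) = 8/3 + c (O(c) = (⅔)*4 + c = 8/3 + c)
(((-3 + 2)*(5 + 2))*6)*R + O(b(-3, 6)) = (((-3 + 2)*(5 + 2))*6)*(1/64) + (8/3 - 3) = (-1*7*6)*(1/64) - ⅓ = -7*6*(1/64) - ⅓ = -42*1/64 - ⅓ = -21/32 - ⅓ = -95/96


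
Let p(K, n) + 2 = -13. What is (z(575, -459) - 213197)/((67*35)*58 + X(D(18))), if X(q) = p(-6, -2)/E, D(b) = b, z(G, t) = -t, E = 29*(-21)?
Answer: -43185814/27610035 ≈ -1.5641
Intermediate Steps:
p(K, n) = -15 (p(K, n) = -2 - 13 = -15)
E = -609
X(q) = 5/203 (X(q) = -15/(-609) = -15*(-1/609) = 5/203)
(z(575, -459) - 213197)/((67*35)*58 + X(D(18))) = (-1*(-459) - 213197)/((67*35)*58 + 5/203) = (459 - 213197)/(2345*58 + 5/203) = -212738/(136010 + 5/203) = -212738/27610035/203 = -212738*203/27610035 = -43185814/27610035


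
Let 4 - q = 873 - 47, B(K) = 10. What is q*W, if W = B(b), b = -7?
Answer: -8220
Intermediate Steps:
q = -822 (q = 4 - (873 - 47) = 4 - 1*826 = 4 - 826 = -822)
W = 10
q*W = -822*10 = -8220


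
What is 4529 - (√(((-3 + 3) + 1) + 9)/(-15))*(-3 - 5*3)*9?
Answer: 4529 - 54*√10/5 ≈ 4494.8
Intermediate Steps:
4529 - (√(((-3 + 3) + 1) + 9)/(-15))*(-3 - 5*3)*9 = 4529 - (√((0 + 1) + 9)*(-1/15))*(-3 - 15)*9 = 4529 - (√(1 + 9)*(-1/15))*(-18)*9 = 4529 - (√10*(-1/15))*(-18)*9 = 4529 - -√10/15*(-18)*9 = 4529 - 6*√10/5*9 = 4529 - 54*√10/5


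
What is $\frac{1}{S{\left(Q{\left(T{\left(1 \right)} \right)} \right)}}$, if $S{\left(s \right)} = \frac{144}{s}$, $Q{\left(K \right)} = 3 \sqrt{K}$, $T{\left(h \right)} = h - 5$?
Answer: $\frac{i}{24} \approx 0.041667 i$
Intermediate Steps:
$T{\left(h \right)} = -5 + h$
$\frac{1}{S{\left(Q{\left(T{\left(1 \right)} \right)} \right)}} = \frac{1}{144 \frac{1}{3 \sqrt{-5 + 1}}} = \frac{1}{144 \frac{1}{3 \sqrt{-4}}} = \frac{1}{144 \frac{1}{3 \cdot 2 i}} = \frac{1}{144 \frac{1}{6 i}} = \frac{1}{144 \left(- \frac{i}{6}\right)} = \frac{1}{\left(-24\right) i} = \frac{i}{24}$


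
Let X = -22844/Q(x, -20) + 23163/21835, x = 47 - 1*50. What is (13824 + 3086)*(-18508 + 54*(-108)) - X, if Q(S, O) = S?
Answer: -26961662515229/65505 ≈ -4.1160e+8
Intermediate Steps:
x = -3 (x = 47 - 50 = -3)
X = 498868229/65505 (X = -22844/(-3) + 23163/21835 = -22844*(-1/3) + 23163*(1/21835) = 22844/3 + 23163/21835 = 498868229/65505 ≈ 7615.7)
(13824 + 3086)*(-18508 + 54*(-108)) - X = (13824 + 3086)*(-18508 + 54*(-108)) - 1*498868229/65505 = 16910*(-18508 - 5832) - 498868229/65505 = 16910*(-24340) - 498868229/65505 = -411589400 - 498868229/65505 = -26961662515229/65505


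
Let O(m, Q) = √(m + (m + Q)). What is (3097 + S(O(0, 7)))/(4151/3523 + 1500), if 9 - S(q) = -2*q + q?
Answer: 10942438/5288651 + 3523*√7/5288651 ≈ 2.0708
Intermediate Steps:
O(m, Q) = √(Q + 2*m) (O(m, Q) = √(m + (Q + m)) = √(Q + 2*m))
S(q) = 9 + q (S(q) = 9 - (-2*q + q) = 9 - (-1)*q = 9 + q)
(3097 + S(O(0, 7)))/(4151/3523 + 1500) = (3097 + (9 + √(7 + 2*0)))/(4151/3523 + 1500) = (3097 + (9 + √(7 + 0)))/(4151*(1/3523) + 1500) = (3097 + (9 + √7))/(4151/3523 + 1500) = (3106 + √7)/(5288651/3523) = (3106 + √7)*(3523/5288651) = 10942438/5288651 + 3523*√7/5288651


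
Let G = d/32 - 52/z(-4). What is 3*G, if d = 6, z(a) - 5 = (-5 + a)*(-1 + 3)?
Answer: 201/16 ≈ 12.563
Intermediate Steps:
z(a) = -5 + 2*a (z(a) = 5 + (-5 + a)*(-1 + 3) = 5 + (-5 + a)*2 = 5 + (-10 + 2*a) = -5 + 2*a)
G = 67/16 (G = 6/32 - 52/(-5 + 2*(-4)) = 6*(1/32) - 52/(-5 - 8) = 3/16 - 52/(-13) = 3/16 - 52*(-1/13) = 3/16 + 4 = 67/16 ≈ 4.1875)
3*G = 3*(67/16) = 201/16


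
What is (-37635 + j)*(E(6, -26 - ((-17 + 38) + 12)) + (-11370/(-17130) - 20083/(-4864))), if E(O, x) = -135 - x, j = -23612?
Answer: 637508079835/146176 ≈ 4.3612e+6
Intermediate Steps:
(-37635 + j)*(E(6, -26 - ((-17 + 38) + 12)) + (-11370/(-17130) - 20083/(-4864))) = (-37635 - 23612)*((-135 - (-26 - ((-17 + 38) + 12))) + (-11370/(-17130) - 20083/(-4864))) = -61247*((-135 - (-26 - (21 + 12))) + (-11370*(-1/17130) - 20083*(-1/4864))) = -61247*((-135 - (-26 - 1*33)) + (379/571 + 1057/256)) = -61247*((-135 - (-26 - 33)) + 700571/146176) = -61247*((-135 - 1*(-59)) + 700571/146176) = -61247*((-135 + 59) + 700571/146176) = -61247*(-76 + 700571/146176) = -61247*(-10408805/146176) = 637508079835/146176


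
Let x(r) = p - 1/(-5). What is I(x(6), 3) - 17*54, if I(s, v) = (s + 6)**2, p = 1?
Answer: -21654/25 ≈ -866.16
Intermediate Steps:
x(r) = 6/5 (x(r) = 1 - 1/(-5) = 1 - 1*(-1/5) = 1 + 1/5 = 6/5)
I(s, v) = (6 + s)**2
I(x(6), 3) - 17*54 = (6 + 6/5)**2 - 17*54 = (36/5)**2 - 918 = 1296/25 - 918 = -21654/25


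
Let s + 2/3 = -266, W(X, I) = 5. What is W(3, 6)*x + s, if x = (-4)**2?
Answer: -560/3 ≈ -186.67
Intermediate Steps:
x = 16
s = -800/3 (s = -2/3 - 266 = -800/3 ≈ -266.67)
W(3, 6)*x + s = 5*16 - 800/3 = 80 - 800/3 = -560/3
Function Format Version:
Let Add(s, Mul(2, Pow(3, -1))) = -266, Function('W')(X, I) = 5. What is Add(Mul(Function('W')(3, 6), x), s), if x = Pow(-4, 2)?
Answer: Rational(-560, 3) ≈ -186.67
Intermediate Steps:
x = 16
s = Rational(-800, 3) (s = Add(Rational(-2, 3), -266) = Rational(-800, 3) ≈ -266.67)
Add(Mul(Function('W')(3, 6), x), s) = Add(Mul(5, 16), Rational(-800, 3)) = Add(80, Rational(-800, 3)) = Rational(-560, 3)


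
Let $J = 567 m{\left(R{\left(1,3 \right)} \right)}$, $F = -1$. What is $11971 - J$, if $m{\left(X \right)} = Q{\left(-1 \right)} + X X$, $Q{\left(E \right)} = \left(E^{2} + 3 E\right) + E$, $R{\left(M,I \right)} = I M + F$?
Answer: $11404$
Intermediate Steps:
$R{\left(M,I \right)} = -1 + I M$ ($R{\left(M,I \right)} = I M - 1 = -1 + I M$)
$Q{\left(E \right)} = E^{2} + 4 E$
$m{\left(X \right)} = -3 + X^{2}$ ($m{\left(X \right)} = - (4 - 1) + X X = \left(-1\right) 3 + X^{2} = -3 + X^{2}$)
$J = 567$ ($J = 567 \left(-3 + \left(-1 + 3 \cdot 1\right)^{2}\right) = 567 \left(-3 + \left(-1 + 3\right)^{2}\right) = 567 \left(-3 + 2^{2}\right) = 567 \left(-3 + 4\right) = 567 \cdot 1 = 567$)
$11971 - J = 11971 - 567 = 11404$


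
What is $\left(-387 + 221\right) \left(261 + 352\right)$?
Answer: $-101758$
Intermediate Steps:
$\left(-387 + 221\right) \left(261 + 352\right) = \left(-166\right) 613 = -101758$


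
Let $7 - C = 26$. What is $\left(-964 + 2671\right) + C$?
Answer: $1688$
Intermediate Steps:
$C = -19$ ($C = 7 - 26 = -19$)
$\left(-964 + 2671\right) + C = \left(-964 + 2671\right) - 19 = 1707 - 19 = 1688$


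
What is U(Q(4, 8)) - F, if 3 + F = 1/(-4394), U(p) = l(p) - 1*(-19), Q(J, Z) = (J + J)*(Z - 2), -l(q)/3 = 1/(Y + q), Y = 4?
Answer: 192831/8788 ≈ 21.943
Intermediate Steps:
l(q) = -3/(4 + q)
Q(J, Z) = 2*J*(-2 + Z) (Q(J, Z) = (2*J)*(-2 + Z) = 2*J*(-2 + Z))
U(p) = 19 - 3/(4 + p) (U(p) = -3/(4 + p) - 1*(-19) = -3/(4 + p) + 19 = 19 - 3/(4 + p))
F = -13183/4394 (F = -3 + 1/(-4394) = -3 - 1/4394 = -13183/4394 ≈ -3.0002)
U(Q(4, 8)) - F = (73 + 19*(2*4*(-2 + 8)))/(4 + 2*4*(-2 + 8)) - 1*(-13183/4394) = (73 + 19*(2*4*6))/(4 + 2*4*6) + 13183/4394 = (73 + 19*48)/(4 + 48) + 13183/4394 = (73 + 912)/52 + 13183/4394 = (1/52)*985 + 13183/4394 = 985/52 + 13183/4394 = 192831/8788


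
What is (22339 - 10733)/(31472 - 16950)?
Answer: 5803/7261 ≈ 0.79920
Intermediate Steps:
(22339 - 10733)/(31472 - 16950) = 11606/14522 = 11606*(1/14522) = 5803/7261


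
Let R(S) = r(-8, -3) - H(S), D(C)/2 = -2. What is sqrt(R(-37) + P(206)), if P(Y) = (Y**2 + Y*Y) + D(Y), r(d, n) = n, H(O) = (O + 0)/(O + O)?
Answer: sqrt(339458)/2 ≈ 291.31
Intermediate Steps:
H(O) = 1/2 (H(O) = O/((2*O)) = O*(1/(2*O)) = 1/2)
D(C) = -4 (D(C) = 2*(-2) = -4)
R(S) = -7/2 (R(S) = -3 - 1*1/2 = -3 - 1/2 = -7/2)
P(Y) = -4 + 2*Y**2 (P(Y) = (Y**2 + Y*Y) - 4 = (Y**2 + Y**2) - 4 = 2*Y**2 - 4 = -4 + 2*Y**2)
sqrt(R(-37) + P(206)) = sqrt(-7/2 + (-4 + 2*206**2)) = sqrt(-7/2 + (-4 + 2*42436)) = sqrt(-7/2 + (-4 + 84872)) = sqrt(-7/2 + 84868) = sqrt(169729/2) = sqrt(339458)/2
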